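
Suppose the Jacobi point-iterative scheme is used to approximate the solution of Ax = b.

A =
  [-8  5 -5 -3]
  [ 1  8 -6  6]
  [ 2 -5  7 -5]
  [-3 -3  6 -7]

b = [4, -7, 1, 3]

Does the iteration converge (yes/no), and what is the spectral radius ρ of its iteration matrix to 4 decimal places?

Split A = D + L + U, D = diag(-8, 8, 7, -7).
Jacobi T = -D⁻¹(L+U): T[1,0] = -(1)/(8) = -0.1250; T[1,1] = 0.
  T[0,:] = [+0.0000, +0.6250, -0.6250, -0.3750]
  T[1,:] = [-0.1250, +0.0000, +0.7500, -0.7500]
  T[2,:] = [-0.2857, +0.7143, +0.0000, +0.7143]
  T[3,:] = [-0.4286, -0.4286, +0.8571, +0.0000]
|λ(T)| sorted: 1.3382, 1.0995, 0.5846, 0.3459.
ρ = 1.3382; 1.3382 > 1, so it fails to converge.

no, ρ = 1.3382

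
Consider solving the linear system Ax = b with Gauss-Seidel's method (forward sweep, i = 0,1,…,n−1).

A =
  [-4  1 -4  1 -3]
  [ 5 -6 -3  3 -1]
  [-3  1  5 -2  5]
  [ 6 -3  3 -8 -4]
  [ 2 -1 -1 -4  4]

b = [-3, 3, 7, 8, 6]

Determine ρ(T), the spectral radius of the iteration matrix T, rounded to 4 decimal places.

Let D = diag(-4, -6, 5, -8, 4); L, U the strict triangles.
Gauss-Seidel: T = -(D+L)⁻¹U, row 0 first, T[0,3] = -(1)/(-4) = +0.2500; later rows by forward substitution.
  T[0,:] = [+0.0000  +0.2500  -1.0000  +0.2500  -0.7500]
  T[1,:] = [+0.0000  +0.2083  -1.3333  +0.7083  -0.7917]
  T[2,:] = [+0.0000  +0.1083  -0.3333  +0.4083  -1.2917]
  T[3,:] = [+0.0000  +0.1500  -0.3750  +0.0750  -1.2500]
  T[4,:] = [+0.0000  +0.1042  -0.2917  +0.2292  -1.3958]
|roots of det(T-λI)|: 1.3155, 0.2595, 0.1913, 0.1913, 0.0000.
ρ(T) = max|λ| = 1.3155; 1.3155 > 1, so it fails to converge.

1.3155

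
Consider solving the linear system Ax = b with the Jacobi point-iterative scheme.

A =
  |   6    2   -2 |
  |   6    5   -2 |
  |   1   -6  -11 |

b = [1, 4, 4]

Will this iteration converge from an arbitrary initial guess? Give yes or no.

Diagonal D = diag(6, 5, -11); L, U strict lower/upper.
Jacobi T = -D⁻¹(L+U): T[1,0] = -(6)/(5) = -1.2000; T[1,1] = 0.
  T[0,:] = [+0.0000, -0.3333, +0.3333]
  T[1,:] = [-1.2000, +0.0000, +0.4000]
  T[2,:] = [+0.0909, -0.5455, +0.0000]
moduli |λ_i(T)| = 0.7090, 0.5391, 0.5391.
spectral radius ρ = 0.7090; 0.7090 < 1, so it converges for any x₀.

yes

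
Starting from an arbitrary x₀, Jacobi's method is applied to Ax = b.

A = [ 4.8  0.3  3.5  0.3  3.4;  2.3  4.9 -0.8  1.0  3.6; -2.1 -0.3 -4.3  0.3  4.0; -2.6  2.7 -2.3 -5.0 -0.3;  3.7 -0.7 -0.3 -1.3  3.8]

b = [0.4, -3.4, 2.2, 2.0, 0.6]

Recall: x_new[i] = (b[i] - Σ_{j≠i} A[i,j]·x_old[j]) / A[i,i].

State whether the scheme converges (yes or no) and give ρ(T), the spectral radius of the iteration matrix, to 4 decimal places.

no, ρ = 1.2919

A = D + L + U where D = diag(4.8, 4.9, -4.3, -5, 3.8).
Jacobi: T = -D⁻¹(L+U), T[3,4] = -(-0.3)/(-5) = -0.0600; T[3,3] = 0.
  T[0,:] = [+0.0000  -0.0625  -0.7292  -0.0625  -0.7083]
  T[1,:] = [-0.4694  +0.0000  +0.1633  -0.2041  -0.7347]
  T[2,:] = [-0.4884  -0.0698  +0.0000  +0.0698  +0.9302]
  T[3,:] = [-0.5200  +0.5400  -0.4600  +0.0000  -0.0600]
  T[4,:] = [-0.9737  +0.1842  +0.0789  +0.3421  +0.0000]
|roots of det(T-λI)|: 1.2919, 0.6577, 0.6577, 0.5891, 0.5891.
ρ = 1.2919; 1.2919 > 1, so it fails to converge.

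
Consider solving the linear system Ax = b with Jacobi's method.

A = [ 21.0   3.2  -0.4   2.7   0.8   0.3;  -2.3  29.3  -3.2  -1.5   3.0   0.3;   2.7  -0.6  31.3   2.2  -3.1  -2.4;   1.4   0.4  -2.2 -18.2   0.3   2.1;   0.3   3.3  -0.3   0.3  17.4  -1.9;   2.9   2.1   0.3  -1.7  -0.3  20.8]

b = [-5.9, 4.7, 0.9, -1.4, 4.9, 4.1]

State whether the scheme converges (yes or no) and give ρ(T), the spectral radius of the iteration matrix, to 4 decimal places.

yes, ρ = 0.2113

A = D + L + U where D = diag(21, 29.3, 31.3, -18.2, 17.4, 20.8).
Jacobi: T = -D⁻¹(L+U), T[0,2] = -(-0.4)/(21) = +0.0190; T[0,0] = 0.
  T[0,:] = [+0.0000  -0.1524  +0.0190  -0.1286  -0.0381  -0.0143]
  T[1,:] = [+0.0785  +0.0000  +0.1092  +0.0512  -0.1024  -0.0102]
  T[2,:] = [-0.0863  +0.0192  +0.0000  -0.0703  +0.0990  +0.0767]
  T[3,:] = [+0.0769  +0.0220  -0.1209  +0.0000  +0.0165  +0.1154]
  T[4,:] = [-0.0172  -0.1897  +0.0172  -0.0172  +0.0000  +0.1092]
  T[5,:] = [-0.1394  -0.1010  -0.0144  +0.0817  +0.0144  +0.0000]
|roots of det(T-λI)|: 0.2113, 0.1544, 0.1544, 0.1394, 0.1394, 0.0590.
ρ(T) = max|λ| = 0.2113; 0.2113 < 1: convergent.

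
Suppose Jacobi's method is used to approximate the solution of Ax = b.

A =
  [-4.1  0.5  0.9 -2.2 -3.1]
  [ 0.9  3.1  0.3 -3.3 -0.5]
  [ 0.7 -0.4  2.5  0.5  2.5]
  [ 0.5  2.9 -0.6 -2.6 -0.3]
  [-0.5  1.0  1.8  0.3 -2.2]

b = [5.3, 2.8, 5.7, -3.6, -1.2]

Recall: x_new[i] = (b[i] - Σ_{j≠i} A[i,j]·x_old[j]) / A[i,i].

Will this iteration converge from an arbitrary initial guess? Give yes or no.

no

Diagonal D = diag(-4.1, 3.1, 2.5, -2.6, -2.2); L, U strict lower/upper.
Jacobi: T = -D⁻¹(L+U), T[4,3] = -(0.3)/(-2.2) = +0.1364; T[4,4] = 0.
  T[0,:] = [+0.0000  +0.1220  +0.2195  -0.5366  -0.7561]
  T[1,:] = [-0.2903  +0.0000  -0.0968  +1.0645  +0.1613]
  T[2,:] = [-0.2800  +0.1600  +0.0000  -0.2000  -1.0000]
  T[3,:] = [+0.1923  +1.1154  -0.2308  +0.0000  -0.1154]
  T[4,:] = [-0.2273  +0.4545  +0.8182  +0.1364  +0.0000]
|roots of det(T-λI)|: 1.1770, 0.9830, 0.9051, 0.9051, 0.1547.
ρ(T) = max|λ| = 1.1770; 1.1770 > 1 ⇒ diverges.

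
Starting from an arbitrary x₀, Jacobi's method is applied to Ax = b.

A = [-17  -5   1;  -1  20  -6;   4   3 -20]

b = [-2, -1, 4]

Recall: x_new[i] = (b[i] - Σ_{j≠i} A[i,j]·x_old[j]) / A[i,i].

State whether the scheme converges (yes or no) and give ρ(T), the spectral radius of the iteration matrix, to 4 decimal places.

Write A = D+L+U with D = diag(-17, 20, -20).
T_J = -D⁻¹(L+U): T[1,2] = -(-6)/(20) = +0.3000; T[1,1] = 0.
  T[0,:] = [+0.0000  -0.2941  +0.0588]
  T[1,:] = [+0.0500  +0.0000  +0.3000]
  T[2,:] = [+0.2000  +0.1500  +0.0000]
moduli |λ_i(T)| = 0.3118, 0.2349, 0.2349.
spectral radius ρ = 0.3118; 0.3118 < 1: convergent.

yes, ρ = 0.3118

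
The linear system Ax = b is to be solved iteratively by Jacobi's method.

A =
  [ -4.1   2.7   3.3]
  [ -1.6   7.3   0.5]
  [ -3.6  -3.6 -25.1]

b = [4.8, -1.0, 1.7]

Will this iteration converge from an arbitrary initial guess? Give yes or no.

yes

Let D = diag(-4.1, 7.3, -25.1); L, U the strict triangles.
Jacobi T = -D⁻¹(L+U): T[0,1] = -(2.7)/(-4.1) = +0.6585; T[0,0] = 0.
  T[0,:] = [+0.0000 +0.6585 +0.8049]
  T[1,:] = [+0.2192 +0.0000 -0.0685]
  T[2,:] = [-0.1434 -0.1434 +0.0000]
eigenvalue magnitudes: 0.3141, 0.2449, 0.2449.
ρ(T) = max|λ| = 0.3141; 0.3141 < 1, so it converges for any x₀.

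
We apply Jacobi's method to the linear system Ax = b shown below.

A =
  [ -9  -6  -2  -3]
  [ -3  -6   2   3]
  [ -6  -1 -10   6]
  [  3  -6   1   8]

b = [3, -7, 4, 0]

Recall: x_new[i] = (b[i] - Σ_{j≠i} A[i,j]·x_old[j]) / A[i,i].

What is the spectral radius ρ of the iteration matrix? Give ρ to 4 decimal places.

1.1829

Diagonal D = diag(-9, -6, -10, 8); L, U strict lower/upper.
T_J = -D⁻¹(L+U): T[2,1] = -(-1)/(-10) = -0.1000; T[2,2] = 0.
  T[0,:] = [+0.0000, -0.6667, -0.2222, -0.3333]
  T[1,:] = [-0.5000, +0.0000, +0.3333, +0.5000]
  T[2,:] = [-0.6000, -0.1000, +0.0000, +0.6000]
  T[3,:] = [-0.3750, +0.7500, -0.1250, +0.0000]
|eigenvalues of T|: 1.1829, 0.5052, 0.5052, 0.3381.
ρ(T) = max|λ| = 1.1829; 1.1829 > 1 ⇒ diverges.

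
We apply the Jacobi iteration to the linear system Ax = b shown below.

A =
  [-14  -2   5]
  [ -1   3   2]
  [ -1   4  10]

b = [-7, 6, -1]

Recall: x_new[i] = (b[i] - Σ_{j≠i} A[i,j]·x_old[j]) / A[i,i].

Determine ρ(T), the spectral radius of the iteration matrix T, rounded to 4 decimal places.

Split A = D + L + U, D = diag(-14, 3, 10).
Jacobi T = -D⁻¹(L+U): T[2,0] = -(-1)/(10) = +0.1000; T[2,2] = 0.
  T[0,:] = [+0.0000  -0.1429  +0.3571]
  T[1,:] = [+0.3333  +0.0000  -0.6667]
  T[2,:] = [+0.1000  -0.4000  +0.0000]
|roots of det(T-λI)|: 0.5674, 0.3992, 0.1682.
ρ = 0.5674; 0.5674 < 1 ⇒ converges.

0.5674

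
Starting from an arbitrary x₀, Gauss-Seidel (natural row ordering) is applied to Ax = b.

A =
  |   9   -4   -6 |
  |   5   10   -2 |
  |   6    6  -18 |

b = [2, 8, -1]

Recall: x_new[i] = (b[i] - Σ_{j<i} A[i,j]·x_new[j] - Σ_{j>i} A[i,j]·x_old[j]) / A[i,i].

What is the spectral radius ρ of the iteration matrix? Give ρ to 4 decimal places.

0.1958

Write A = D+L+U with D = diag(9, 10, -18).
T_GS = -(D+L)⁻¹U: row 0 first, T[0,2] = -(-6)/(9) = +0.6667; later rows by forward substitution.
  T[0,:] = [+0.0000, +0.4444, +0.6667]
  T[1,:] = [+0.0000, -0.2222, -0.1333]
  T[2,:] = [+0.0000, +0.0741, +0.1778]
moduli |λ_i(T)| = 0.1958, 0.1513, 0.0000.
spectral radius ρ = 0.1958; 0.1958 < 1: convergent.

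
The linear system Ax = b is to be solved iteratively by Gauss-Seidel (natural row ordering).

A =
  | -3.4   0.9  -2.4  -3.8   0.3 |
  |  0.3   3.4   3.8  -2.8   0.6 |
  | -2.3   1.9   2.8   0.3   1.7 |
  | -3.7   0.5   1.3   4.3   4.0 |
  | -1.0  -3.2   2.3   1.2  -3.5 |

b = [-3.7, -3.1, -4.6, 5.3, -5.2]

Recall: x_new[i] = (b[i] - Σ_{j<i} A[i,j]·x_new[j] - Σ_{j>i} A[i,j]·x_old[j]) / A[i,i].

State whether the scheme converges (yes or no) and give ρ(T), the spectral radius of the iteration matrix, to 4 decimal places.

Write A = D+L+U with D = diag(-3.4, 3.4, 2.8, 4.3, -3.5).
T_GS = -(D+L)⁻¹U: row 0 first, T[0,1] = -(0.9)/(-3.4) = +0.2647; later rows by forward substitution.
  T[0,:] = [+0.0000, +0.2647, -0.7059, -1.1176, +0.0882]
  T[1,:] = [+0.0000, -0.0234, -1.0554, +0.9221, -0.1843]
  T[2,:] = [+0.0000, +0.2333, +0.1363, -1.6510, -0.4096]
  T[3,:] = [+0.0000, +0.1600, -0.5259, -0.5698, -0.7090]
  T[4,:] = [+0.0000, +0.1539, +1.0759, -1.8040, -0.3690]
|λ(T)| sorted: 1.4798, 1.1162, 0.4509, 0.0113, 0.0000.
spectral radius ρ = 1.4798; 1.4798 > 1: divergent.

no, ρ = 1.4798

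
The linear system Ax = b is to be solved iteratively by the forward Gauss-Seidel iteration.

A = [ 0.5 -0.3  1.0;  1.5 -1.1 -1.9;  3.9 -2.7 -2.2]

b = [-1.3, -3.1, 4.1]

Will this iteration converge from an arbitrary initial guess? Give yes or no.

Diagonal D = diag(0.5, -1.1, -2.2); L, U strict lower/upper.
GS T = -(D+L)⁻¹U: row 0 first, T[0,1] = -(-0.3)/(0.5) = +0.6000; later rows by forward substitution.
  T[0,:] = [+0.0000, +0.6000, -2.0000]
  T[1,:] = [+0.0000, +0.8182, -4.4545]
  T[2,:] = [+0.0000, +0.0595, +1.9215]
|eigenvalues of T|: 1.5680, 1.1717, 0.0000.
ρ = 1.5680; 1.5680 > 1, so it fails to converge.

no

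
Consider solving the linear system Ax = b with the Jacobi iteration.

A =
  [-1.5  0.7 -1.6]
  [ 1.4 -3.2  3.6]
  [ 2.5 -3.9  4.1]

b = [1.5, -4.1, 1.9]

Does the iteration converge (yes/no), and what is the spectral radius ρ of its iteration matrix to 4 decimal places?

Let D = diag(-1.5, -3.2, 4.1); L, U the strict triangles.
Jacobi: T = -D⁻¹(L+U), T[1,0] = -(1.4)/(-3.2) = +0.4375; T[1,1] = 0.
  T[0,:] = [+0.0000, +0.4667, -1.0667]
  T[1,:] = [+0.4375, +0.0000, +1.1250]
  T[2,:] = [-0.6098, +0.9512, +0.0000]
|eigenvalues of T|: 1.5544, 1.1127, 0.4417.
spectral radius ρ = 1.5544; 1.5544 > 1, so it fails to converge.

no, ρ = 1.5544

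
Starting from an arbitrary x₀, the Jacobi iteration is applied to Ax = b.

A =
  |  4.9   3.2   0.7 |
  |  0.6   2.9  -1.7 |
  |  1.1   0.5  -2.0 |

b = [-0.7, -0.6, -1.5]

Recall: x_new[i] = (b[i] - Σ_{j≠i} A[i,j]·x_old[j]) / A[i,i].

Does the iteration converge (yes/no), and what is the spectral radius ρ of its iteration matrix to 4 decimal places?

A = D + L + U where D = diag(4.9, 2.9, -2).
Jacobi: T = -D⁻¹(L+U), T[1,0] = -(0.6)/(2.9) = -0.2069; T[1,1] = 0.
  T[0,:] = [+0.0000 -0.6531 -0.1429]
  T[1,:] = [-0.2069 +0.0000 +0.5862]
  T[2,:] = [+0.5500 +0.2500 +0.0000]
|roots of det(T-λI)|: 0.7018, 0.5380, 0.5380.
spectral radius ρ = 0.7018; 0.7018 < 1 ⇒ converges.

yes, ρ = 0.7018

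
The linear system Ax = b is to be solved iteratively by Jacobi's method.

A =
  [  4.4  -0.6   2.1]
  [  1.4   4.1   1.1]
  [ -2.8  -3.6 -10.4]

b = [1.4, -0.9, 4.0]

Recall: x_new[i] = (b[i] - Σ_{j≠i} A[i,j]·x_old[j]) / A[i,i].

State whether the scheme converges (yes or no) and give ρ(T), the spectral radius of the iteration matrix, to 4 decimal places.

yes, ρ = 0.5150

Let D = diag(4.4, 4.1, -10.4); L, U the strict triangles.
T_J = -D⁻¹(L+U): T[1,0] = -(1.4)/(4.1) = -0.3415; T[1,1] = 0.
  T[0,:] = [+0.0000 +0.1364 -0.4773]
  T[1,:] = [-0.3415 +0.0000 -0.2683]
  T[2,:] = [-0.2692 -0.3462 +0.0000]
|λ(T)| sorted: 0.5150, 0.3007, 0.3007.
ρ = 0.5150; 0.5150 < 1 ⇒ converges.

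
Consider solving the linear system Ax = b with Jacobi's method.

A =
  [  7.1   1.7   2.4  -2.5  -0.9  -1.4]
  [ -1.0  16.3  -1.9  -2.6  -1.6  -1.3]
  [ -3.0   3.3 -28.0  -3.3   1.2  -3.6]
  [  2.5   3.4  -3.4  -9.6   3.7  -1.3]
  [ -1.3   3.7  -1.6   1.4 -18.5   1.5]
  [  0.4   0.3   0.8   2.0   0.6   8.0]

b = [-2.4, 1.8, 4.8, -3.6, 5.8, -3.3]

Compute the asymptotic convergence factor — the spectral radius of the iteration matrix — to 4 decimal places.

Write A = D+L+U with D = diag(7.1, 16.3, -28, -9.6, -18.5, 8).
T_J = -D⁻¹(L+U): T[0,3] = -(-2.5)/(7.1) = +0.3521; T[0,0] = 0.
  T[0,:] = [+0.0000  -0.2394  -0.3380  +0.3521  +0.1268  +0.1972]
  T[1,:] = [+0.0613  +0.0000  +0.1166  +0.1595  +0.0982  +0.0798]
  T[2,:] = [-0.1071  +0.1179  +0.0000  -0.1179  +0.0429  -0.1286]
  T[3,:] = [+0.2604  +0.3542  -0.3542  +0.0000  +0.3854  -0.1354]
  T[4,:] = [-0.0703  +0.2000  -0.0865  +0.0757  +0.0000  +0.0811]
  T[5,:] = [-0.0500  -0.0375  -0.1000  -0.2500  -0.0750  +0.0000]
|λ(T)| sorted: 0.5167, 0.4059, 0.3092, 0.1982, 0.1982, 0.1351.
ρ = 0.5167; 0.5167 < 1, so it converges for any x₀.

0.5167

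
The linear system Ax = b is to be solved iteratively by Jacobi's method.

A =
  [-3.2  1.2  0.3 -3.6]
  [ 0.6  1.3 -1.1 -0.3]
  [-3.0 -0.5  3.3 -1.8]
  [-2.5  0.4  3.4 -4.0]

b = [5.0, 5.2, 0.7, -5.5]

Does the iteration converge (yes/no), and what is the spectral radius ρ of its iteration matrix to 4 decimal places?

no, ρ = 1.2697

A = D + L + U where D = diag(-3.2, 1.3, 3.3, -4).
Jacobi T = -D⁻¹(L+U): T[1,0] = -(0.6)/(1.3) = -0.4615; T[1,1] = 0.
  T[0,:] = [+0.0000 +0.3750 +0.0938 -1.1250]
  T[1,:] = [-0.4615 +0.0000 +0.8462 +0.2308]
  T[2,:] = [+0.9091 +0.1515 +0.0000 +0.5455]
  T[3,:] = [-0.6250 +0.1000 +0.8500 +0.0000]
|roots of det(T-λI)|: 1.2697, 0.7336, 0.7336, 0.1130.
ρ = 1.2697; 1.2697 > 1, so it fails to converge.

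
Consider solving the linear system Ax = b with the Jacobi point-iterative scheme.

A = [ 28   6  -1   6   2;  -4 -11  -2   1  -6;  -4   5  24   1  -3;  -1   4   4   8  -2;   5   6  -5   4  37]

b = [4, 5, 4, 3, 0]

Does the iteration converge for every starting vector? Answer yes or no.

Write A = D+L+U with D = diag(28, -11, 24, 8, 37).
Jacobi: T = -D⁻¹(L+U), T[0,4] = -(2)/(28) = -0.0714; T[0,0] = 0.
  T[0,:] = [+0.0000  -0.2143  +0.0357  -0.2143  -0.0714]
  T[1,:] = [-0.3636  +0.0000  -0.1818  +0.0909  -0.5455]
  T[2,:] = [+0.1667  -0.2083  +0.0000  -0.0417  +0.1250]
  T[3,:] = [+0.1250  -0.5000  -0.5000  +0.0000  +0.2500]
  T[4,:] = [-0.1351  -0.1622  +0.1351  -0.1081  +0.0000]
|λ(T)| sorted: 0.5339, 0.3535, 0.2600, 0.2600, 0.2033.
ρ = 0.5339; 0.5339 < 1: convergent.

yes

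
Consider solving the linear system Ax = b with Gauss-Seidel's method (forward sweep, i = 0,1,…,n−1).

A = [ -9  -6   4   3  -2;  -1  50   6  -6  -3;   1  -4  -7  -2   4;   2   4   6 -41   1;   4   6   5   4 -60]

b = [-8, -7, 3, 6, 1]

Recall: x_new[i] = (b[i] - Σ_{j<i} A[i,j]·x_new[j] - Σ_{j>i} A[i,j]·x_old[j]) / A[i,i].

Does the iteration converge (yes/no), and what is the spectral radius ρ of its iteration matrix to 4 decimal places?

yes, ρ = 0.2013

Write A = D+L+U with D = diag(-9, 50, -7, -41, -60).
T_GS = -(D+L)⁻¹U: row 0 first, T[0,3] = -(3)/(-9) = +0.3333; later rows by forward substitution.
  T[0,:] = [+0.0000  -0.6667  +0.4444  +0.3333  -0.2222]
  T[1,:] = [+0.0000  -0.0133  -0.1111  +0.1267  +0.0556]
  T[2,:] = [+0.0000  -0.0876  +0.1270  -0.3105  +0.5079]
  T[3,:] = [+0.0000  -0.0466  +0.0294  -0.0168  +0.0933]
  T[4,:] = [+0.0000  -0.0562  +0.0311  +0.0079  +0.0393]
moduli |λ_i(T)| = 0.2013, 0.0864, 0.0864, 0.0247, 0.0000.
ρ = 0.2013; 0.2013 < 1, so it converges for any x₀.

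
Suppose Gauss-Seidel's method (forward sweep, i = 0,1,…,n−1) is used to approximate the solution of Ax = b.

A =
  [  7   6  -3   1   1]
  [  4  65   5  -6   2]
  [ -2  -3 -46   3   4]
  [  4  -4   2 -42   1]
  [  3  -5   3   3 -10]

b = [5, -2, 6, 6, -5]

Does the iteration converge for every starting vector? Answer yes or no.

Split A = D + L + U, D = diag(7, 65, -46, -42, -10).
Gauss-Seidel: T = -(D+L)⁻¹U, row 0 first, T[0,2] = -(-3)/(7) = +0.4286; later rows by forward substitution.
  T[0,:] = [+0.0000 -0.8571 +0.4286 -0.1429 -0.1429]
  T[1,:] = [+0.0000 +0.0527 -0.1033 +0.1011 -0.0220]
  T[2,:] = [+0.0000 +0.0338 -0.0119 +0.0648 +0.0946]
  T[3,:] = [+0.0000 -0.0850 +0.0501 -0.0201 +0.0168]
  T[4,:] = [+0.0000 -0.2989 +0.1917 -0.0800 +0.0016]
|roots of det(T-λI)|: 0.1796, 0.0996, 0.0996, 0.0172, 0.0000.
ρ = 0.1796; 0.1796 < 1: convergent.

yes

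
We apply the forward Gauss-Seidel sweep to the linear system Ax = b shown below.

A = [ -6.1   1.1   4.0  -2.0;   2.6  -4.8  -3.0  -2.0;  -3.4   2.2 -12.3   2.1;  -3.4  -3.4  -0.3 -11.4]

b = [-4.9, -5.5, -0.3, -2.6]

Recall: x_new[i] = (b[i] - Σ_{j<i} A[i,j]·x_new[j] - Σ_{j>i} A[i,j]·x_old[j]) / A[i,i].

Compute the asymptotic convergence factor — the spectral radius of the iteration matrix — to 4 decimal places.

0.4123

Let D = diag(-6.1, -4.8, -12.3, -11.4); L, U the strict triangles.
Gauss-Seidel: T = -(D+L)⁻¹U, row 0 first, T[0,2] = -(4)/(-6.1) = +0.6557; later rows by forward substitution.
  T[0,:] = [+0.0000, +0.1803, +0.6557, -0.3279]
  T[1,:] = [+0.0000, +0.0977, -0.2698, -0.5943]
  T[2,:] = [+0.0000, -0.0324, -0.2295, +0.1551]
  T[3,:] = [+0.0000, -0.0821, -0.1091, +0.2709]
|eigenvalues of T|: 0.4123, 0.2055, 0.0677, 0.0000.
ρ = 0.4123; 0.4123 < 1: convergent.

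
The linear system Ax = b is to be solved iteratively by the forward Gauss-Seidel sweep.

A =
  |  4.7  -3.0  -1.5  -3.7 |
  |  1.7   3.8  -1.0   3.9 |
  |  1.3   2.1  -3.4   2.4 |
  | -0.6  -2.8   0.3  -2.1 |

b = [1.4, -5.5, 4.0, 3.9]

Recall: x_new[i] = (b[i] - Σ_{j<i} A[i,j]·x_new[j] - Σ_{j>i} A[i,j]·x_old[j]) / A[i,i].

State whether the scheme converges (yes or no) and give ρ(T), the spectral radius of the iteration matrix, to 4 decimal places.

no, ρ = 1.4534

Diagonal D = diag(4.7, 3.8, -3.4, -2.1); L, U strict lower/upper.
GS T = -(D+L)⁻¹U: row 0 first, T[0,2] = -(-1.5)/(4.7) = +0.3191; later rows by forward substitution.
  T[0,:] = [+0.0000, +0.6383, +0.3191, +0.7872]
  T[1,:] = [+0.0000, -0.2856, +0.1204, -1.3785]
  T[2,:] = [+0.0000, +0.0677, +0.1964, +0.1555]
  T[3,:] = [+0.0000, +0.2080, -0.2236, +1.6353]
eigenvalue magnitudes: 1.4534, 0.2059, 0.1132, 0.0000.
ρ = 1.4534; 1.4534 > 1: divergent.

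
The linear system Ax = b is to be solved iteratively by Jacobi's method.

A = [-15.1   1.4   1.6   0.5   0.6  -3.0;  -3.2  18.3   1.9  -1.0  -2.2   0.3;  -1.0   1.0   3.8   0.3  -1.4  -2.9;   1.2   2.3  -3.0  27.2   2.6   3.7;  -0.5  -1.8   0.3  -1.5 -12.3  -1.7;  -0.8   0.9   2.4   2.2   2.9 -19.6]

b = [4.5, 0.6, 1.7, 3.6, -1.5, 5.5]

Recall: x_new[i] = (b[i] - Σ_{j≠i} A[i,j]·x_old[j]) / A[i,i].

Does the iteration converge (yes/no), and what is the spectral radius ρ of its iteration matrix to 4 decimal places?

yes, ρ = 0.4392

Split A = D + L + U, D = diag(-15.1, 18.3, 3.8, 27.2, -12.3, -19.6).
T_J = -D⁻¹(L+U): T[4,3] = -(-1.5)/(-12.3) = -0.1220; T[4,4] = 0.
  T[0,:] = [+0.0000  +0.0927  +0.1060  +0.0331  +0.0397  -0.1987]
  T[1,:] = [+0.1749  +0.0000  -0.1038  +0.0546  +0.1202  -0.0164]
  T[2,:] = [+0.2632  -0.2632  +0.0000  -0.0789  +0.3684  +0.7632]
  T[3,:] = [-0.0441  -0.0846  +0.1103  +0.0000  -0.0956  -0.1360]
  T[4,:] = [-0.0407  -0.1463  +0.0244  -0.1220  +0.0000  -0.1382]
  T[5,:] = [-0.0408  +0.0459  +0.1224  +0.1122  +0.1480  +0.0000]
moduli |λ_i(T)| = 0.4392, 0.3358, 0.2137, 0.2137, 0.1253, 0.1253.
spectral radius ρ = 0.4392; 0.4392 < 1 ⇒ converges.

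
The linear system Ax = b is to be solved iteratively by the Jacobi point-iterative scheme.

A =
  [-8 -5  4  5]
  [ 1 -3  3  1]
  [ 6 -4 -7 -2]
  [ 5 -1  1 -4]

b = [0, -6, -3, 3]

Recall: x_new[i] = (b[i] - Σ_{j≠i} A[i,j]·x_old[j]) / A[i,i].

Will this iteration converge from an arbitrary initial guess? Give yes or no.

A = D + L + U where D = diag(-8, -3, -7, -4).
T_J = -D⁻¹(L+U): T[3,0] = -(5)/(-4) = +1.2500; T[3,3] = 0.
  T[0,:] = [+0.0000  -0.6250  +0.5000  +0.6250]
  T[1,:] = [+0.3333  +0.0000  +1.0000  +0.3333]
  T[2,:] = [+0.8571  -0.5714  +0.0000  -0.2857]
  T[3,:] = [+1.2500  -0.2500  +0.2500  +0.0000]
eigenvalue magnitudes: 1.1713, 0.8862, 0.8862, 0.4077.
ρ = 1.1713; 1.1713 > 1: divergent.

no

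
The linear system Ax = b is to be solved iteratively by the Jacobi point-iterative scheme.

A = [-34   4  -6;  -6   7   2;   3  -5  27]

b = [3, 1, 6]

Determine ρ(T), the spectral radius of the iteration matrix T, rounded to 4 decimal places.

0.3659

Write A = D+L+U with D = diag(-34, 7, 27).
Jacobi T = -D⁻¹(L+U): T[1,0] = -(-6)/(7) = +0.8571; T[1,1] = 0.
  T[0,:] = [+0.0000  +0.1176  -0.1765]
  T[1,:] = [+0.8571  +0.0000  -0.2857]
  T[2,:] = [-0.1111  +0.1852  +0.0000]
moduli |λ_i(T)| = 0.3659, 0.2576, 0.2576.
ρ(T) = max|λ| = 0.3659; 0.3659 < 1 ⇒ converges.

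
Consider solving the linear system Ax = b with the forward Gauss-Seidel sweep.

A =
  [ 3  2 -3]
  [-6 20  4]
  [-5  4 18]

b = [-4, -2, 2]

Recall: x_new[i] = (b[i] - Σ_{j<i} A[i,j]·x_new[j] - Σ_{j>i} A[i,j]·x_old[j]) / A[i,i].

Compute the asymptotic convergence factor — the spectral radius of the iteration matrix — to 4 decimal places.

Split A = D + L + U, D = diag(3, 20, 18).
Gauss-Seidel: T = -(D+L)⁻¹U, row 0 first, T[0,1] = -(2)/(3) = -0.6667; later rows by forward substitution.
  T[0,:] = [+0.0000  -0.6667  +1.0000]
  T[1,:] = [+0.0000  -0.2000  +0.1000]
  T[2,:] = [+0.0000  -0.1407  +0.2556]
|λ(T)| sorted: 0.2222, 0.1667, 0.0000.
ρ = 0.2222; 0.2222 < 1, so it converges for any x₀.

0.2222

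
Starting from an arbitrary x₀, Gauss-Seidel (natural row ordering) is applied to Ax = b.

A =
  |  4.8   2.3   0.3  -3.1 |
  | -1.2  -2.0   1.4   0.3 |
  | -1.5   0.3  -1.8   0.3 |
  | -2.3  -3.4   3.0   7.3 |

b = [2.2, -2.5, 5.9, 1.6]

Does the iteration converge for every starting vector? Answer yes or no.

Let D = diag(4.8, -2, -1.8, 7.3); L, U the strict triangles.
Gauss-Seidel: T = -(D+L)⁻¹U, row 0 first, T[0,1] = -(2.3)/(4.8) = -0.4792; later rows by forward substitution.
  T[0,:] = [+0.0000  -0.4792  -0.0625  +0.6458]
  T[1,:] = [+0.0000  +0.2875  +0.7375  -0.2375]
  T[2,:] = [+0.0000  +0.4472  +0.1750  -0.4111]
  T[3,:] = [+0.0000  -0.2009  +0.2519  +0.2618]
|roots of det(T-λI)|: 0.8230, 0.2037, 0.1051, 0.0000.
spectral radius ρ = 0.8230; 0.8230 < 1: convergent.

yes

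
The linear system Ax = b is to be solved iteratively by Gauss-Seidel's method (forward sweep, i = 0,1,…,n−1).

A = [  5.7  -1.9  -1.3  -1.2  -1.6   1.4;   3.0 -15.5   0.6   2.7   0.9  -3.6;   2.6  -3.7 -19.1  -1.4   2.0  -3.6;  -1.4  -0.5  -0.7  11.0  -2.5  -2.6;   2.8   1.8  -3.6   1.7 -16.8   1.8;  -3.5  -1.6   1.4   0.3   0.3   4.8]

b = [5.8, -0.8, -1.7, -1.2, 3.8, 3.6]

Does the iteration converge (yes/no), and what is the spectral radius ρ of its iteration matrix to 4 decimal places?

yes, ρ = 0.3014

Let D = diag(5.7, -15.5, -19.1, 11, -16.8, 4.8); L, U the strict triangles.
Gauss-Seidel: T = -(D+L)⁻¹U, row 0 first, T[0,2] = -(-1.3)/(5.7) = +0.2281; later rows by forward substitution.
  T[0,:] = [+0.0000, +0.3333, +0.2281, +0.2105, +0.2807, -0.2456]
  T[1,:] = [+0.0000, +0.0645, +0.0829, +0.2149, +0.1124, -0.2798]
  T[2,:] = [+0.0000, +0.0329, +0.0150, -0.0863, +0.1212, -0.1677]
  T[3,:] = [+0.0000, +0.0474, +0.0337, +0.0311, +0.2758, +0.1817]
  T[4,:] = [+0.0000, +0.0602, +0.0471, +0.0797, +0.0608, +0.0906]
  T[5,:] = [+0.0000, +0.2482, +0.1845, +0.2434, +0.1858, -0.2405]
eigenvalue magnitudes: 0.3014, 0.2342, 0.2342, 0.0848, 0.0120, 0.0000.
ρ = 0.3014; 0.3014 < 1: convergent.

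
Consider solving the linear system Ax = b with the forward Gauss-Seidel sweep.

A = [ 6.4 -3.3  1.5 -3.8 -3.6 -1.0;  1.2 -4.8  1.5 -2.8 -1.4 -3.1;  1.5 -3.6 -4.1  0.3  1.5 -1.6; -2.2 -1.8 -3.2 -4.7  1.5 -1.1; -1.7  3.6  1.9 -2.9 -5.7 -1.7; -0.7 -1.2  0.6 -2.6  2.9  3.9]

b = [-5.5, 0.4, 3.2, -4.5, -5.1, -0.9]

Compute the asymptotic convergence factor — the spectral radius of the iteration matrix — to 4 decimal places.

Let D = diag(6.4, -4.8, -4.1, -4.7, -5.7, 3.9); L, U the strict triangles.
Gauss-Seidel: T = -(D+L)⁻¹U, row 0 first, T[0,2] = -(1.5)/(6.4) = -0.2344; later rows by forward substitution.
  T[0,:] = [+0.0000  +0.5156  -0.2344  +0.5938  +0.5625  +0.1562]
  T[1,:] = [+0.0000  +0.1289  +0.2539  -0.4349  -0.1510  -0.6068]
  T[2,:] = [+0.0000  +0.0755  -0.3087  +0.6723  +0.7043  +0.1997]
  T[3,:] = [+0.0000  -0.3421  +0.2226  -0.5691  -0.3658  -0.2108]
  T[4,:] = [+0.0000  +0.1268  +0.0141  +0.0619  +0.1577  -0.5543]
  T[5,:] = [+0.0000  -0.2018  +0.2215  -0.5561  -0.4150  +0.0823]
moduli |λ_i(T)| = 1.2973, 0.5900, 0.1953, 0.0367, 0.0367, 0.0000.
spectral radius ρ = 1.2973; 1.2973 > 1: divergent.

1.2973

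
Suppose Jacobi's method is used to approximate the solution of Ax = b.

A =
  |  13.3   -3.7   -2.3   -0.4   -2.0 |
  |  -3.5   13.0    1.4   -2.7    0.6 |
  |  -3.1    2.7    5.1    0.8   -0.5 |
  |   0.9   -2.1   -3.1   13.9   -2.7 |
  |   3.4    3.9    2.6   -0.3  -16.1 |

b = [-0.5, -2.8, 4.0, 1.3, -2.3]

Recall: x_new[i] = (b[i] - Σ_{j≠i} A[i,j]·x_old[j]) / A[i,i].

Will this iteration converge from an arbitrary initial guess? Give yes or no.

yes

Write A = D+L+U with D = diag(13.3, 13, 5.1, 13.9, -16.1).
Jacobi T = -D⁻¹(L+U): T[1,0] = -(-3.5)/(13) = +0.2692; T[1,1] = 0.
  T[0,:] = [+0.0000, +0.2782, +0.1729, +0.0301, +0.1504]
  T[1,:] = [+0.2692, +0.0000, -0.1077, +0.2077, -0.0462]
  T[2,:] = [+0.6078, -0.5294, +0.0000, -0.1569, +0.0980]
  T[3,:] = [-0.0647, +0.1511, +0.2230, +0.0000, +0.1942]
  T[4,:] = [+0.2112, +0.2422, +0.1615, -0.0186, +0.0000]
|roots of det(T-λI)|: 0.5528, 0.4515, 0.1679, 0.1679, 0.1369.
spectral radius ρ = 0.5528; 0.5528 < 1 ⇒ converges.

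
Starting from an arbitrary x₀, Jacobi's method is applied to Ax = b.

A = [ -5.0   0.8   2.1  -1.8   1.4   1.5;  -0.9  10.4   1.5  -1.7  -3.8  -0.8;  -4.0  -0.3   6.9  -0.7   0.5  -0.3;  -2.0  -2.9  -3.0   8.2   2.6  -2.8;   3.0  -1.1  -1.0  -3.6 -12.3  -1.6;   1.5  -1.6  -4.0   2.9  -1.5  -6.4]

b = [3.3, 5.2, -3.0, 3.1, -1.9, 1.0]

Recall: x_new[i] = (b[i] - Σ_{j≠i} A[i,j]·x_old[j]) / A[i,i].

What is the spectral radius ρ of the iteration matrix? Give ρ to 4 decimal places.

Write A = D+L+U with D = diag(-5, 10.4, 6.9, 8.2, -12.3, -6.4).
Jacobi T = -D⁻¹(L+U): T[3,4] = -(2.6)/(8.2) = -0.3171; T[3,3] = 0.
  T[0,:] = [+0.0000  +0.1600  +0.4200  -0.3600  +0.2800  +0.3000]
  T[1,:] = [+0.0865  +0.0000  -0.1442  +0.1635  +0.3654  +0.0769]
  T[2,:] = [+0.5797  +0.0435  +0.0000  +0.1014  -0.0725  +0.0435]
  T[3,:] = [+0.2439  +0.3537  +0.3659  +0.0000  -0.3171  +0.3415]
  T[4,:] = [+0.2439  -0.0894  -0.0813  -0.2927  +0.0000  -0.1301]
  T[5,:] = [+0.2344  -0.2500  -0.6250  +0.4531  -0.2344  +0.0000]
moduli |λ_i(T)| = 0.8423, 0.5208, 0.4239, 0.4239, 0.4178, 0.1107.
spectral radius ρ = 0.8423; 0.8423 < 1: convergent.

0.8423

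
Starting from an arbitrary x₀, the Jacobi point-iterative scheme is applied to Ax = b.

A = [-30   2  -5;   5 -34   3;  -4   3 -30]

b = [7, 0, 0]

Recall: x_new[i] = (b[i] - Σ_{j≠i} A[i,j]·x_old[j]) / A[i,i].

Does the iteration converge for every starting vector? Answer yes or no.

yes

A = D + L + U where D = diag(-30, -34, -30).
T_J = -D⁻¹(L+U): T[0,1] = -(2)/(-30) = +0.0667; T[0,0] = 0.
  T[0,:] = [+0.0000  +0.0667  -0.1667]
  T[1,:] = [+0.1471  +0.0000  +0.0882]
  T[2,:] = [-0.1333  +0.1000  +0.0000]
moduli |λ_i(T)| = 0.2338, 0.1176, 0.1176.
ρ = 0.2338; 0.2338 < 1: convergent.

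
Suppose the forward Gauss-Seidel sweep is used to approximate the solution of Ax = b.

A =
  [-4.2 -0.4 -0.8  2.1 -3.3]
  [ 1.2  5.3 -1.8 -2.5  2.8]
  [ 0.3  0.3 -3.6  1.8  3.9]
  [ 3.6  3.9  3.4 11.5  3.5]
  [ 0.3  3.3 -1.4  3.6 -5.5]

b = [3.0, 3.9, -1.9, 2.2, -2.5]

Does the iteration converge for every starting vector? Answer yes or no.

yes

A = D + L + U where D = diag(-4.2, 5.3, -3.6, 11.5, -5.5).
T_GS = -(D+L)⁻¹U: row 0 first, T[0,2] = -(-0.8)/(-4.2) = -0.1905; later rows by forward substitution.
  T[0,:] = [+0.0000  -0.0952  -0.1905  +0.5000  -0.7857]
  T[1,:] = [+0.0000  +0.0216  +0.3827  +0.3585  -0.3504]
  T[2,:] = [+0.0000  -0.0061  +0.0160  +0.5715  +0.9887]
  T[3,:] = [+0.0000  +0.0243  -0.0749  -0.4471  -0.2319]
  T[4,:] = [+0.0000  +0.0252  +0.1661  -0.1957  -0.6565]
moduli |λ_i(T)| = 0.8954, 0.3521, 0.1861, 0.0046, 0.0000.
ρ = 0.8954; 0.8954 < 1 ⇒ converges.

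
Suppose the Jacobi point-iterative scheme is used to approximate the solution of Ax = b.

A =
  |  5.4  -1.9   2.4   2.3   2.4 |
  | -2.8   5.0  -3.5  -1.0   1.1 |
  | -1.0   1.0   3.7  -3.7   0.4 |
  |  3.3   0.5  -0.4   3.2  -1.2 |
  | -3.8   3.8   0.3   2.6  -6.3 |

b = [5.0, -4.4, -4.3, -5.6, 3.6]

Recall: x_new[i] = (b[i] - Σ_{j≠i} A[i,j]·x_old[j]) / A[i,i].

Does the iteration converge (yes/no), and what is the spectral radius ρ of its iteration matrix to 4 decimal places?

no, ρ = 1.2247

Let D = diag(5.4, 5, 3.7, 3.2, -6.3); L, U the strict triangles.
T_J = -D⁻¹(L+U): T[2,1] = -(1)/(3.7) = -0.2703; T[2,2] = 0.
  T[0,:] = [+0.0000, +0.3519, -0.4444, -0.4259, -0.4444]
  T[1,:] = [+0.5600, +0.0000, +0.7000, +0.2000, -0.2200]
  T[2,:] = [+0.2703, -0.2703, +0.0000, +1.0000, -0.1081]
  T[3,:] = [-1.0312, -0.1562, +0.1250, +0.0000, +0.3750]
  T[4,:] = [-0.6032, +0.6032, +0.0476, +0.4127, +0.0000]
|eigenvalues of T|: 1.2247, 0.7968, 0.7968, 0.5779, 0.5779.
ρ(T) = max|λ| = 1.2247; 1.2247 > 1, so it fails to converge.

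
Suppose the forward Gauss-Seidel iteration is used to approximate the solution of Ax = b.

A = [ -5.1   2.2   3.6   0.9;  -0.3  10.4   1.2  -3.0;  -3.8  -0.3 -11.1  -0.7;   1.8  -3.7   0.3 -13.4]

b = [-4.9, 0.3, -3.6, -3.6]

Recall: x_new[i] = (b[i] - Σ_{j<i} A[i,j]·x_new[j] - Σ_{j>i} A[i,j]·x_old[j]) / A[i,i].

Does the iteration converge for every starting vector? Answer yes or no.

A = D + L + U where D = diag(-5.1, 10.4, -11.1, -13.4).
T_GS = -(D+L)⁻¹U: row 0 first, T[0,3] = -(0.9)/(-5.1) = +0.1765; later rows by forward substitution.
  T[0,:] = [+0.0000  +0.4314  +0.7059  +0.1765]
  T[1,:] = [+0.0000  +0.0124  -0.0950  +0.2936]
  T[2,:] = [+0.0000  -0.1480  -0.2391  -0.1314]
  T[3,:] = [+0.0000  +0.0512  +0.1157  -0.0603]
|roots of det(T-λI)|: 0.2929, 0.0411, 0.0351, 0.0000.
ρ(T) = max|λ| = 0.2929; 0.2929 < 1, so it converges for any x₀.

yes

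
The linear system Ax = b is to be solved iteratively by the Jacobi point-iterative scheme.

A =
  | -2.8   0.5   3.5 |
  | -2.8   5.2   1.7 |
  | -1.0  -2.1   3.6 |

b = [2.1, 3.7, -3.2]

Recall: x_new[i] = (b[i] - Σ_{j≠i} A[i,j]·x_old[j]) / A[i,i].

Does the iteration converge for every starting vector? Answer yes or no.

A = D + L + U where D = diag(-2.8, 5.2, 3.6).
Jacobi T = -D⁻¹(L+U): T[2,1] = -(-2.1)/(3.6) = +0.5833; T[2,2] = 0.
  T[0,:] = [+0.0000, +0.1786, +1.2500]
  T[1,:] = [+0.5385, +0.0000, -0.3269]
  T[2,:] = [+0.2778, +0.5833, +0.0000]
eigenvalue magnitudes: 0.8378, 0.6703, 0.6703.
ρ = 0.8378; 0.8378 < 1 ⇒ converges.

yes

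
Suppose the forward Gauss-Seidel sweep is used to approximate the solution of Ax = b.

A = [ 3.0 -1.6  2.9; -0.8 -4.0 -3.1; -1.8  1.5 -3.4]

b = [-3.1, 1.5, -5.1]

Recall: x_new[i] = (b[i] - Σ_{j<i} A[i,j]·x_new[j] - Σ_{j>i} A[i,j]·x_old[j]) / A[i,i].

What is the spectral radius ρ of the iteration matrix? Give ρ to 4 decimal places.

0.5479

Let D = diag(3, -4, -3.4); L, U the strict triangles.
T_GS = -(D+L)⁻¹U: row 0 first, T[0,2] = -(2.9)/(3) = -0.9667; later rows by forward substitution.
  T[0,:] = [+0.0000  +0.5333  -0.9667]
  T[1,:] = [+0.0000  -0.1067  -0.5817]
  T[2,:] = [+0.0000  -0.3294  +0.2551]
|λ(T)| sorted: 0.5479, 0.3994, 0.0000.
spectral radius ρ = 0.5479; 0.5479 < 1: convergent.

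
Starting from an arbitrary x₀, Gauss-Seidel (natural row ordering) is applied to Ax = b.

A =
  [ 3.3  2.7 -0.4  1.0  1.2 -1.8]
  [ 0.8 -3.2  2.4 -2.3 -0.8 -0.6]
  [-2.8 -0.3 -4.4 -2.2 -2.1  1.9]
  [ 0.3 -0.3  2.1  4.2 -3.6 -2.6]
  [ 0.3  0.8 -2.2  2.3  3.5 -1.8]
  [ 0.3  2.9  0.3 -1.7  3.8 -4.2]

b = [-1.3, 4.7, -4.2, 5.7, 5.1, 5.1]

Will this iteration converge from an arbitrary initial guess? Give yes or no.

Diagonal D = diag(3.3, -3.2, -4.4, 4.2, 3.5, -4.2); L, U strict lower/upper.
T_GS = -(D+L)⁻¹U: row 0 first, T[0,5] = -(-1.8)/(3.3) = +0.5455; later rows by forward substitution.
  T[0,:] = [+0.0000, -0.8182, +0.1212, -0.3030, -0.3636, +0.5455]
  T[1,:] = [+0.0000, -0.2045, +0.7803, -0.7945, -0.3409, -0.0511]
  T[2,:] = [+0.0000, +0.5346, -0.1303, -0.2530, -0.2226, +0.0882]
  T[3,:] = [+0.0000, -0.2235, +0.1122, +0.0914, +0.9701, +0.5323]
  T[4,:] = [+0.0000, +0.5998, -0.3444, -0.0115, -0.6683, +0.1848]
  T[5,:] = [+0.0000, +0.4716, +0.1811, -0.6357, -1.2746, -0.0383]
eigenvalue magnitudes: 1.1673, 0.7906, 0.7906, 0.1360, 0.0974, 0.0000.
ρ(T) = max|λ| = 1.1673; 1.1673 > 1: divergent.

no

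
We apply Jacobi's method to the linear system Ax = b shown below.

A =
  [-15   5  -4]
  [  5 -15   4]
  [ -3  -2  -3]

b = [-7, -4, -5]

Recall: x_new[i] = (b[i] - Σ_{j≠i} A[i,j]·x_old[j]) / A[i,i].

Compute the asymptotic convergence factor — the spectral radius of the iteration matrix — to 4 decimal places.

A = D + L + U where D = diag(-15, -15, -3).
Jacobi T = -D⁻¹(L+U): T[2,0] = -(-3)/(-3) = -1.0000; T[2,2] = 0.
  T[0,:] = [+0.0000 +0.3333 -0.2667]
  T[1,:] = [+0.3333 +0.0000 +0.2667]
  T[2,:] = [-1.0000 -0.6667 +0.0000]
|eigenvalues of T|: 0.5082, 0.3333, 0.1749.
ρ = 0.5082; 0.5082 < 1: convergent.

0.5082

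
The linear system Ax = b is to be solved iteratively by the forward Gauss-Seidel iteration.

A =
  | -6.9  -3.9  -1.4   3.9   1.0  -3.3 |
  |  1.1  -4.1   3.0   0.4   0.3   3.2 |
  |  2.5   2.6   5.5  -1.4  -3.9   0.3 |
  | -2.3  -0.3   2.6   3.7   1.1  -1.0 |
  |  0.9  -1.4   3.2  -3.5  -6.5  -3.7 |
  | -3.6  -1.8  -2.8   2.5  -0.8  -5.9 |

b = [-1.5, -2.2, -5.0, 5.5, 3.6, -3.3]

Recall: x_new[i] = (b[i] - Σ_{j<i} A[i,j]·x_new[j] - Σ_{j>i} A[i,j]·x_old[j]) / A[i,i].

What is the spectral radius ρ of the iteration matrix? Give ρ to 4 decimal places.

1.2150

Let D = diag(-6.9, -4.1, 5.5, 3.7, -6.5, -5.9); L, U the strict triangles.
Gauss-Seidel: T = -(D+L)⁻¹U, row 0 first, T[0,5] = -(-3.3)/(-6.9) = -0.4783; later rows by forward substitution.
  T[0,:] = [+0.0000  -0.5652  -0.2029  +0.5652  +0.1449  -0.4783]
  T[1,:] = [+0.0000  -0.1516  +0.6773  +0.2492  +0.1121  +0.6522]
  T[2,:] = [+0.0000  +0.3286  -0.2279  -0.1202  +0.5902  -0.1455]
  T[3,:] = [+0.0000  -0.5946  +0.0890  +0.4560  -0.6129  +0.1281]
  T[4,:] = [+0.0000  +0.4363  -0.3341  -0.2801  +0.6165  -0.9165]
  T[5,:] = [+0.0000  -0.0759  +0.1083  -0.1327  -0.7460  +0.3404]
|roots of det(T-λI)|: 1.2150, 0.5652, 0.4452, 0.3922, 0.0906, 0.0000.
ρ(T) = max|λ| = 1.2150; 1.2150 > 1 ⇒ diverges.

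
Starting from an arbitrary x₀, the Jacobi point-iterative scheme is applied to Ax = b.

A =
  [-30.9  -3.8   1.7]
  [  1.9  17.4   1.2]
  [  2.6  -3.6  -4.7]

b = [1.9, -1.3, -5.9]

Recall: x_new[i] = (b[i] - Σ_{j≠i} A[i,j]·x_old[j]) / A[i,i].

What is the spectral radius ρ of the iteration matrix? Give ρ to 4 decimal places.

0.3510

A = D + L + U where D = diag(-30.9, 17.4, -4.7).
Jacobi T = -D⁻¹(L+U): T[1,2] = -(1.2)/(17.4) = -0.0690; T[1,1] = 0.
  T[0,:] = [+0.0000 -0.1230 +0.0550]
  T[1,:] = [-0.1092 +0.0000 -0.0690]
  T[2,:] = [+0.5532 -0.7660 +0.0000]
eigenvalue magnitudes: 0.3510, 0.2411, 0.1098.
ρ = 0.3510; 0.3510 < 1 ⇒ converges.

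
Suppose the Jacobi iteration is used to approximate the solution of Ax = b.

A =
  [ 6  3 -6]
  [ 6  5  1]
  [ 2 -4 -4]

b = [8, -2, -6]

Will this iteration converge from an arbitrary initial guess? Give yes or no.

Diagonal D = diag(6, 5, -4); L, U strict lower/upper.
T_J = -D⁻¹(L+U): T[2,0] = -(2)/(-4) = +0.5000; T[2,2] = 0.
  T[0,:] = [+0.0000  -0.5000  +1.0000]
  T[1,:] = [-1.2000  +0.0000  -0.2000]
  T[2,:] = [+0.5000  -1.0000  +0.0000]
moduli |λ_i(T)| = 1.4670, 0.9231, 0.9231.
ρ = 1.4670; 1.4670 > 1 ⇒ diverges.

no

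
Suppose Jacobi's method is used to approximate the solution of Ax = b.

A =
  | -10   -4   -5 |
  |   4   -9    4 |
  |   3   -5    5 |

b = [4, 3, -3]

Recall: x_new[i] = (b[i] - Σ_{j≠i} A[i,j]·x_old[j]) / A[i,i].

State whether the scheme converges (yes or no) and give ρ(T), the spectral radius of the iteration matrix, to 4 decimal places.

Let D = diag(-10, -9, 5); L, U the strict triangles.
Jacobi T = -D⁻¹(L+U): T[0,2] = -(-5)/(-10) = -0.5000; T[0,0] = 0.
  T[0,:] = [+0.0000 -0.4000 -0.5000]
  T[1,:] = [+0.4444 +0.0000 +0.4444]
  T[2,:] = [-0.6000 +1.0000 +0.0000]
moduli |λ_i(T)| = 0.8393, 0.6156, 0.2237.
ρ = 0.8393; 0.8393 < 1 ⇒ converges.

yes, ρ = 0.8393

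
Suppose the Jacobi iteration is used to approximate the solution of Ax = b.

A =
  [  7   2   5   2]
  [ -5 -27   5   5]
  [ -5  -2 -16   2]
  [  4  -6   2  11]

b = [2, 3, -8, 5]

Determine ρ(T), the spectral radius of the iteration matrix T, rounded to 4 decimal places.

0.7310

Split A = D + L + U, D = diag(7, -27, -16, 11).
T_J = -D⁻¹(L+U): T[0,2] = -(5)/(7) = -0.7143; T[0,0] = 0.
  T[0,:] = [+0.0000, -0.2857, -0.7143, -0.2857]
  T[1,:] = [-0.1852, +0.0000, +0.1852, +0.1852]
  T[2,:] = [-0.3125, -0.1250, +0.0000, +0.1250]
  T[3,:] = [-0.3636, +0.5455, -0.1818, +0.0000]
eigenvalue magnitudes: 0.7310, 0.4957, 0.2945, 0.0592.
spectral radius ρ = 0.7310; 0.7310 < 1 ⇒ converges.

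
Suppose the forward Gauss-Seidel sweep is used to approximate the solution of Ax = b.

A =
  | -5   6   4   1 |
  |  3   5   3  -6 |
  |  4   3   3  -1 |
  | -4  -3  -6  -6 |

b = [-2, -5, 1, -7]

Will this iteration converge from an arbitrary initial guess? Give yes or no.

Write A = D+L+U with D = diag(-5, 5, 3, -6).
T_GS = -(D+L)⁻¹U: row 0 first, T[0,3] = -(1)/(-5) = +0.2000; later rows by forward substitution.
  T[0,:] = [+0.0000, +1.2000, +0.8000, +0.2000]
  T[1,:] = [+0.0000, -0.7200, -1.0800, +1.0800]
  T[2,:] = [+0.0000, -0.8800, +0.0133, -1.0133]
  T[3,:] = [+0.0000, +0.4400, -0.0067, +0.3400]
eigenvalue magnitudes: 1.4504, 1.1774, 0.0937, 0.0000.
ρ = 1.4504; 1.4504 > 1 ⇒ diverges.

no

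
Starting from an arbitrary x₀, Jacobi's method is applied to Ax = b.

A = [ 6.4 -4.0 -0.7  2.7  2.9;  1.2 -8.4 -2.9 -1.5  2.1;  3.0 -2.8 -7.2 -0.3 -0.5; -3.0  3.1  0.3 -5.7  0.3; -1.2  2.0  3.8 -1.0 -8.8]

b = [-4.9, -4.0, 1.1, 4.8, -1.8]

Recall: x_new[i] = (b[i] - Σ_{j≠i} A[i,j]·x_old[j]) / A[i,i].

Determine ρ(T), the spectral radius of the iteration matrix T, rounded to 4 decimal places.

0.9032

Split A = D + L + U, D = diag(6.4, -8.4, -7.2, -5.7, -8.8).
T_J = -D⁻¹(L+U): T[2,1] = -(-2.8)/(-7.2) = -0.3889; T[2,2] = 0.
  T[0,:] = [+0.0000, +0.6250, +0.1094, -0.4219, -0.4531]
  T[1,:] = [+0.1429, +0.0000, -0.3452, -0.1786, +0.2500]
  T[2,:] = [+0.4167, -0.3889, +0.0000, -0.0417, -0.0694]
  T[3,:] = [-0.5263, +0.5439, +0.0526, +0.0000, +0.0526]
  T[4,:] = [-0.1364, +0.2273, +0.4318, -0.1136, +0.0000]
eigenvalue magnitudes: 0.9032, 0.4019, 0.4019, 0.3190, 0.0111.
ρ(T) = max|λ| = 0.9032; 0.9032 < 1 ⇒ converges.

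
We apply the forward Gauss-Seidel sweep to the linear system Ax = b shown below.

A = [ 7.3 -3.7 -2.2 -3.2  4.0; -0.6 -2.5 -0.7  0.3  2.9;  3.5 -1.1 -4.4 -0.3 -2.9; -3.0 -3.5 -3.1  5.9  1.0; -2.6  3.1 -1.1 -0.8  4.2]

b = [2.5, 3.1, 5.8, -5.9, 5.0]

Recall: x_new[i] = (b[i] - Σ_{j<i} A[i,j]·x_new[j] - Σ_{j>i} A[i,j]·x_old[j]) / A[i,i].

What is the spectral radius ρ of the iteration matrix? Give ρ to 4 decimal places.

1.5476

Diagonal D = diag(7.3, -2.5, -4.4, 5.9, 4.2); L, U strict lower/upper.
T_GS = -(D+L)⁻¹U: row 0 first, T[0,1] = -(-3.7)/(7.3) = +0.5068; later rows by forward substitution.
  T[0,:] = [+0.0000 +0.5068 +0.3014 +0.4384 -0.5479]
  T[1,:] = [+0.0000 -0.1216 -0.3523 +0.0148 +1.2915]
  T[2,:] = [+0.0000 +0.4336 +0.3278 +0.2768 -1.4178]
  T[3,:] = [+0.0000 +0.4134 +0.1165 +0.3771 -0.4269]
  T[4,:] = [+0.0000 +0.5958 +0.5547 +0.4048 -1.7451]
|eigenvalues of T|: 1.5476, 0.5318, 0.1540, 0.0080, 0.0000.
spectral radius ρ = 1.5476; 1.5476 > 1: divergent.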